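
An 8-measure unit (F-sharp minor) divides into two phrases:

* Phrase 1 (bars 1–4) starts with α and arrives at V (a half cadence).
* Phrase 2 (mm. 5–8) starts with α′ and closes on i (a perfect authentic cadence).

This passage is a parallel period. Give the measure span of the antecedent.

The antecedent is the phrase ending with the weaker cadence (half cadence, phrase 1) and the consequent the one ending more conclusively (perfect authentic cadence, phrase 2); the antecedent is measures 1–4.

measures 1–4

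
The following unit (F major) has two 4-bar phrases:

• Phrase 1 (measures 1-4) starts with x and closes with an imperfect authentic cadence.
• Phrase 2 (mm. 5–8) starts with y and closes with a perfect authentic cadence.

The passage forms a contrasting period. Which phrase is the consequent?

The phrase ending with the weaker cadence (imperfect authentic cadence) is the antecedent; the one ending more conclusively (perfect authentic cadence) is the consequent. The consequent is phrase 2.

phrase 2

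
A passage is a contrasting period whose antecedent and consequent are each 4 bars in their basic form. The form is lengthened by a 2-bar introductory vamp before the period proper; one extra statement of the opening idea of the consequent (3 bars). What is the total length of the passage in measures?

Basic contrasting period: 4 + 4 = 8 bars.
8 (basic form) + 2 (introduction) + 3 (extra statement) = 13.

13 measures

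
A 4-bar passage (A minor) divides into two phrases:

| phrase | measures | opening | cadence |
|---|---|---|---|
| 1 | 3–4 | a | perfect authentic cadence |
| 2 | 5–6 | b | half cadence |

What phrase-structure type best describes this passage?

phrase group

The second phrase closes with a half cadence, which is not stronger than the first phrase's perfect authentic cadence; without a weak→strong cadential pair there is no antecedent–consequent relationship, so this is a phrase group rather than a period.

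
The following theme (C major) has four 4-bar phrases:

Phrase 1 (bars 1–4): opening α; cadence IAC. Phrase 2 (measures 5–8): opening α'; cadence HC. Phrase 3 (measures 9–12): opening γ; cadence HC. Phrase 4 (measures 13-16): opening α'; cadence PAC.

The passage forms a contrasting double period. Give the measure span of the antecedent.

measures 1–8

In a double period the first pair of phrases (ending half cadence) is the large antecedent and the second pair (ending perfect authentic cadence) is the large consequent; the antecedent is measures 1–8.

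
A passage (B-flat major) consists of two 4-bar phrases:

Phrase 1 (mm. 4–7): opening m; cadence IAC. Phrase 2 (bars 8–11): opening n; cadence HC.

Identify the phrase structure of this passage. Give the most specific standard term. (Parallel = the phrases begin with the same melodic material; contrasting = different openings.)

phrase group

The second phrase closes with a half cadence, which is not stronger than the first phrase's imperfect authentic cadence; without a weak→strong cadential pair there is no antecedent–consequent relationship, so this is a phrase group rather than a period.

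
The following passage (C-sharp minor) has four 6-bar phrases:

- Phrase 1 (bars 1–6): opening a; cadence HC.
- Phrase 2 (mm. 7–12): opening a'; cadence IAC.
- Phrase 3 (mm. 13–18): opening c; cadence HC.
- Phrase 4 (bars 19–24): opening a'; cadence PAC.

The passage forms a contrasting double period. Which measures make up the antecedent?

measures 1–12

In a double period the first pair of phrases (ending imperfect authentic cadence) is the large antecedent and the second pair (ending perfect authentic cadence) is the large consequent; the antecedent is measures 1–12.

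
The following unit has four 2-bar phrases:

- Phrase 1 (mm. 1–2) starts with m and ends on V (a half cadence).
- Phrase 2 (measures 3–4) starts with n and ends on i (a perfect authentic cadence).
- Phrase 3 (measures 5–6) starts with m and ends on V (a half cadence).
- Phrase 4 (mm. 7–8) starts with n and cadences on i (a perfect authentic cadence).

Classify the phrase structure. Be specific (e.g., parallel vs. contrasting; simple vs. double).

repeated period

The cadence pattern HC–PAC–HC–PAC is weak–strong twice, and phrases 3–4 restate phrases 1–2: a period heard twice, not a double period (which would end weakly at phrase 2).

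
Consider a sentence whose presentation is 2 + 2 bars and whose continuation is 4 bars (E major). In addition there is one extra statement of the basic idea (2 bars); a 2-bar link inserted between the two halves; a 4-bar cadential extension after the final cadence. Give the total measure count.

Basic sentence: 2 + 2 + 4 = 8 bars.
8 (basic form) + 2 (extra statement) + 2 (link) + 4 (cadential extension) = 16.

16 measures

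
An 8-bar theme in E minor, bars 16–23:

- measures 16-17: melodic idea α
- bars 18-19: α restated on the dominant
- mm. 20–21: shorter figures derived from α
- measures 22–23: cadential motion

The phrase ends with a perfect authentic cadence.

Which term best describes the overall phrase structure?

Basic idea (measures 16–17) + its repetition (mm. 18-19) form the presentation; fragmentation and cadence (bars 20–23) form the continuation — the 8-bar whole is a sentence.

sentence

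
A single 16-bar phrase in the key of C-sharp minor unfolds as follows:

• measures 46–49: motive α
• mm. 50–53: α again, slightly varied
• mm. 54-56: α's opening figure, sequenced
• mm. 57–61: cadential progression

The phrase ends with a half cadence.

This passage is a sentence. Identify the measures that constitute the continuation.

measures 54–61

After the presentation (measures 46–53), the continuation covers the fragmentation through the cadence: mm. 54–61.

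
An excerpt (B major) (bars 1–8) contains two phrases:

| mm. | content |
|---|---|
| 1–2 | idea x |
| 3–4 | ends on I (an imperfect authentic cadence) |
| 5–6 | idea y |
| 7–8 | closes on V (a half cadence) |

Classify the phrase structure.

phrase group

The second phrase closes with a half cadence, which is not stronger than the first phrase's imperfect authentic cadence; without a weak→strong cadential pair there is no antecedent–consequent relationship, so this is a phrase group rather than a period.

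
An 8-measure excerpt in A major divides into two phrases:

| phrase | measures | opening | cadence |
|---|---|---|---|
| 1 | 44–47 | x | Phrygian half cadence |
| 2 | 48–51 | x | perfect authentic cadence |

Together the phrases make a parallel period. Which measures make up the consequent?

The phrase ending with the weaker cadence (Phrygian half cadence) is the antecedent; the one ending more conclusively (perfect authentic cadence) is the consequent. The consequent is measures 48–51.

measures 48–51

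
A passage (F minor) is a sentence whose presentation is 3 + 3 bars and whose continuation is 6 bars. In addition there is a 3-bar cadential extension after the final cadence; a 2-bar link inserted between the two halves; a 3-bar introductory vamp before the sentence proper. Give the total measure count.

Basic sentence: 3 + 3 + 6 = 12 bars.
12 (basic form) + 3 (cadential extension) + 2 (link) + 3 (introduction) = 20.

20 measures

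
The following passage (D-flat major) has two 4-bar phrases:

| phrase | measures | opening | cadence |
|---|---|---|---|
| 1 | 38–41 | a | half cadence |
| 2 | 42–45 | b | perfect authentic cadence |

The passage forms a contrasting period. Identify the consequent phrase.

phrase 2

The phrase ending with the weaker cadence (half cadence) is the antecedent; the one ending more conclusively (perfect authentic cadence) is the consequent. The consequent is phrase 2.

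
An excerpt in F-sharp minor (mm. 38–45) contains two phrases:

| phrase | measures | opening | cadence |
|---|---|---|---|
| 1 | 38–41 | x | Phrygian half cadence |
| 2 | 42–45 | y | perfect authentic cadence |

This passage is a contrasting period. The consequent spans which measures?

The antecedent is the phrase ending with the weaker cadence (Phrygian half cadence, phrase 1) and the consequent the one ending more conclusively (perfect authentic cadence, phrase 2); the consequent is mm. 42–45.

measures 42–45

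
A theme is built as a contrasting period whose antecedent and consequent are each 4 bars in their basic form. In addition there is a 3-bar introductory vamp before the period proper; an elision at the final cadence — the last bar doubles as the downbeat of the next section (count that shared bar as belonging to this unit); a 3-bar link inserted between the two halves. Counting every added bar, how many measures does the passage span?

Basic contrasting period: 4 + 4 = 8 bars.
8 (basic form) + 3 (introduction) + 3 (link) = 14.
The elision shares a bar with the next section but does not change this unit's count.

14 measures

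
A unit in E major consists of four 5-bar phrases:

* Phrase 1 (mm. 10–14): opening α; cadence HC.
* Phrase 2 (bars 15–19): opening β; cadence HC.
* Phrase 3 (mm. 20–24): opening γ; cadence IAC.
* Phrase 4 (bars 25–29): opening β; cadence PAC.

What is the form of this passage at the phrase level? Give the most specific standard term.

contrasting double period

Four phrases in two halves: the first half (bars 10-19) ends with a half cadence, the second (mm. 20-29) with a perfect authentic cadence — a large antecedent–consequent pair, i.e. a double period.
Phrase 3 begins with different material from phrase 1, making it contrasting.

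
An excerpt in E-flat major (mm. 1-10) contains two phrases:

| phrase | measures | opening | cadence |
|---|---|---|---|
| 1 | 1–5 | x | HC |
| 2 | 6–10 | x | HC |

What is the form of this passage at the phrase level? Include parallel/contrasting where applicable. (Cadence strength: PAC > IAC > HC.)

repeated phrase

Both phrases have the same opening (x) and the same cadence (half cadence): the second is a restatement, not a consequent, so this is a repeated phrase rather than a period.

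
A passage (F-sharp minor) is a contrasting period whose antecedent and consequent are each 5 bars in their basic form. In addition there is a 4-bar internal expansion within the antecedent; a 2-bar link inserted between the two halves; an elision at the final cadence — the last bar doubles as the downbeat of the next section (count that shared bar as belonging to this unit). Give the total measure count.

16 measures

Basic contrasting period: 5 + 5 = 10 bars.
10 (basic form) + 4 (internal expansion) + 2 (link) = 16.
The elision shares a bar with the next section but does not change this unit's count.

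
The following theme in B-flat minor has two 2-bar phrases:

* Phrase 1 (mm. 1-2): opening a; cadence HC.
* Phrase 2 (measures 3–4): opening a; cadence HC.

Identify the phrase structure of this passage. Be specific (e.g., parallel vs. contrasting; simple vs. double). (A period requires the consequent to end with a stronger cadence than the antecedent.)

repeated phrase

Both phrases have the same opening (a) and the same cadence (half cadence): the second is a restatement, not a consequent, so this is a repeated phrase rather than a period.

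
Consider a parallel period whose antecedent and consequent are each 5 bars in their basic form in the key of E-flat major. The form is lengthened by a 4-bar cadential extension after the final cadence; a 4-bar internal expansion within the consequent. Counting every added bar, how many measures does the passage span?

18 measures

Basic parallel period: 5 + 5 = 10 bars.
10 (basic form) + 4 (cadential extension) + 4 (internal expansion) = 18.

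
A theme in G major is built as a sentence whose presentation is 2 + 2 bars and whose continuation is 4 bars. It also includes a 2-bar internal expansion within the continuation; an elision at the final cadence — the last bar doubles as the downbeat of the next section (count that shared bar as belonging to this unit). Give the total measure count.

Basic sentence: 2 + 2 + 4 = 8 bars.
8 (basic form) + 2 (internal expansion) = 10.
The elision shares a bar with the next section but does not change this unit's count.

10 measures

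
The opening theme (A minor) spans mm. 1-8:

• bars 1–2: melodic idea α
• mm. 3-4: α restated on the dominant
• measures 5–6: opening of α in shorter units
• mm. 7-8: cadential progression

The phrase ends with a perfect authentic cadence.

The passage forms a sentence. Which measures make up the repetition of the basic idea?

measures 3–4

The presentation of a sentence is the basic idea (mm. 1–2) plus its repetition (measures 3–4); the repetition of the basic idea is therefore mm. 3–4.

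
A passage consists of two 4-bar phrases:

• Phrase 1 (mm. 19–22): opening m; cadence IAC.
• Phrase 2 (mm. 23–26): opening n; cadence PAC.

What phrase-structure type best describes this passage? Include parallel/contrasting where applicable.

Phrase 1 ends with an imperfect authentic cadence (weaker) and phrase 2 with a perfect authentic cadence (stronger): antecedent + consequent = a period.
The two phrases open with different material (m / n), so the period is contrasting.

contrasting period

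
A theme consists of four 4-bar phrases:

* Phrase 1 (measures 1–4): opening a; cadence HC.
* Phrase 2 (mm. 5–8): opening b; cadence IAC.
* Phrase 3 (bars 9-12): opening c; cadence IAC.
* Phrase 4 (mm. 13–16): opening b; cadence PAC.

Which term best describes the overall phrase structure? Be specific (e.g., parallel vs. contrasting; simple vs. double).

contrasting double period

Four phrases in two halves: the first half (mm. 1–8) ends with an imperfect authentic cadence, the second (bars 9-16) with a perfect authentic cadence — a large antecedent–consequent pair, i.e. a double period.
Phrase 3 begins with different material from phrase 1, making it contrasting.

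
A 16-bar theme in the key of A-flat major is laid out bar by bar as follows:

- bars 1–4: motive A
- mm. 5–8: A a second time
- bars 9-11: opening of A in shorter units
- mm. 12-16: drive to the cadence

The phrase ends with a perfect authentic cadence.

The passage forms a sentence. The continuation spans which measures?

measures 9–16

After the presentation (measures 1-8), the continuation covers the fragmentation through the cadence: bars 9–16.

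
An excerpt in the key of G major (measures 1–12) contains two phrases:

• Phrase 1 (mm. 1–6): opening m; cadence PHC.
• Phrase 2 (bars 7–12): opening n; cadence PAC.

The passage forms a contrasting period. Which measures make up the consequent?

The antecedent is the phrase ending with the weaker cadence (Phrygian half cadence, phrase 1) and the consequent the one ending more conclusively (perfect authentic cadence, phrase 2); the consequent is mm. 7-12.

measures 7–12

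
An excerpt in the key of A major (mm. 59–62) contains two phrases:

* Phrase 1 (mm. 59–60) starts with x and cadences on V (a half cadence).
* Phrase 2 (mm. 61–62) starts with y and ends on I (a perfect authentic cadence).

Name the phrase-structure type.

contrasting period

Phrase 1 ends with a half cadence (weaker) and phrase 2 with a perfect authentic cadence (stronger): antecedent + consequent = a period.
The two phrases open with different material (x / y), so the period is contrasting.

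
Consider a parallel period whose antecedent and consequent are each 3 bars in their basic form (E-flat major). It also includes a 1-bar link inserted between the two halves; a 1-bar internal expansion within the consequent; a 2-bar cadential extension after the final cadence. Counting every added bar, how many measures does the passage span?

Basic parallel period: 3 + 3 = 6 bars.
6 (basic form) + 1 (link) + 1 (internal expansion) + 2 (cadential extension) = 10.

10 measures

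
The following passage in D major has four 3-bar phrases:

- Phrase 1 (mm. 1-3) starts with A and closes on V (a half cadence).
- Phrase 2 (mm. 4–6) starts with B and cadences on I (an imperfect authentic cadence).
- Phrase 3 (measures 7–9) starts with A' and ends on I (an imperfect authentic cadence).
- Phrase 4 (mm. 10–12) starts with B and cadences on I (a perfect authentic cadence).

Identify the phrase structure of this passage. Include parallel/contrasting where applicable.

Four phrases in two halves: the first half (mm. 1-6) ends with an imperfect authentic cadence, the second (mm. 7–12) with a perfect authentic cadence — a large antecedent–consequent pair, i.e. a double period.
Phrase 3 begins with the same material as phrase 1, making it parallel.

parallel double period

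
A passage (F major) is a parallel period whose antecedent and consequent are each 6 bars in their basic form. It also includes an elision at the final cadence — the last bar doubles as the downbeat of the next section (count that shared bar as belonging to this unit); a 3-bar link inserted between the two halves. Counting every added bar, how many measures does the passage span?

Basic parallel period: 6 + 6 = 12 bars.
12 (basic form) + 3 (link) = 15.
The elision shares a bar with the next section but does not change this unit's count.

15 measures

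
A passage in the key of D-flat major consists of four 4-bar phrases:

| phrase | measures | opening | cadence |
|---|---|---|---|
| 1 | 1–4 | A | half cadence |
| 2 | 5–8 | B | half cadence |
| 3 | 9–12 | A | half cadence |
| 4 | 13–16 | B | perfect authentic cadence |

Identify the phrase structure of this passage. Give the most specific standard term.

parallel double period

Four phrases in two halves: the first half (bars 1-8) ends with a half cadence, the second (measures 9–16) with a perfect authentic cadence — a large antecedent–consequent pair, i.e. a double period.
Phrase 3 begins with the same material as phrase 1, making it parallel.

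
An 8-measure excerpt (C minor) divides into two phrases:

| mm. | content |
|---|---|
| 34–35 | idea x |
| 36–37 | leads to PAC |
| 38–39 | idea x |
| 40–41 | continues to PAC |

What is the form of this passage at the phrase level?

repeated phrase

Both phrases have the same opening (x) and the same cadence (perfect authentic cadence): the second is a restatement, not a consequent, so this is a repeated phrase rather than a period.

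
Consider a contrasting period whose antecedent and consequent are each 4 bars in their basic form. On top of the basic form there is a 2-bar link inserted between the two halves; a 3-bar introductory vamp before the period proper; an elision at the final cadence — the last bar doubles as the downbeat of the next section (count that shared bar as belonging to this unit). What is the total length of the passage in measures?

Basic contrasting period: 4 + 4 = 8 bars.
8 (basic form) + 2 (link) + 3 (introduction) = 13.
The elision shares a bar with the next section but does not change this unit's count.

13 measures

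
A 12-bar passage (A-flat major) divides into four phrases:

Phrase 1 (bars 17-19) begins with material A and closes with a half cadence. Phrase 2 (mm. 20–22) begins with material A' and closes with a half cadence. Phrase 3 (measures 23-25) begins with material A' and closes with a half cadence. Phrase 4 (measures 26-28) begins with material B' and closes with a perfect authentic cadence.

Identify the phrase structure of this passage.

Four phrases in two halves: the first half (mm. 17-22) ends with a half cadence, the second (bars 23–28) with a perfect authentic cadence — a large antecedent–consequent pair, i.e. a double period.
Phrase 3 begins with the same material as phrase 1, making it parallel.

parallel double period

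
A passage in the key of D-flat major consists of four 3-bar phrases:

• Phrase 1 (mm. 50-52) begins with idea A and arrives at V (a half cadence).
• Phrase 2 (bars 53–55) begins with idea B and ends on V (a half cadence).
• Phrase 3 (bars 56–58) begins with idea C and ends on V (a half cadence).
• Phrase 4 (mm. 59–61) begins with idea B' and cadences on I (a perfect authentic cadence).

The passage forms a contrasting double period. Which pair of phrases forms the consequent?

In a double period the first pair of phrases (ending half cadence) is the large antecedent and the second pair (ending perfect authentic cadence) is the large consequent; the consequent is phrases 3 and 4.

phrases 3 and 4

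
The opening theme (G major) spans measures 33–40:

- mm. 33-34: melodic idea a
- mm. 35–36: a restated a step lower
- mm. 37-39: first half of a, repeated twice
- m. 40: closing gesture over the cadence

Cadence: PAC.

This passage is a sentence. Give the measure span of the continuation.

After the presentation (mm. 33–36), the continuation covers the fragmentation through the cadence: mm. 37–40.

measures 37–40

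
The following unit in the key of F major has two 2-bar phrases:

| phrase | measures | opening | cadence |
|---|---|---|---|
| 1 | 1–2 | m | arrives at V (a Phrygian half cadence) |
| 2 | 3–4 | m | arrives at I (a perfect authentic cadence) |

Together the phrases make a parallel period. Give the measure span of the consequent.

The phrase ending with the weaker cadence (Phrygian half cadence) is the antecedent; the one ending more conclusively (perfect authentic cadence) is the consequent. The consequent is measures 3–4.

measures 3–4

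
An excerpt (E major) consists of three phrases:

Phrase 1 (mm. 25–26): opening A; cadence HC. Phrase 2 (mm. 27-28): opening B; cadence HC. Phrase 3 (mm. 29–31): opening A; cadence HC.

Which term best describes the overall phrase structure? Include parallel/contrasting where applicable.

The final phrase closes with a half cadence, which is not stronger than the preceding half cadence; the 3 phrases lack an overall antecedent–consequent design and so form a phrase group.

phrase group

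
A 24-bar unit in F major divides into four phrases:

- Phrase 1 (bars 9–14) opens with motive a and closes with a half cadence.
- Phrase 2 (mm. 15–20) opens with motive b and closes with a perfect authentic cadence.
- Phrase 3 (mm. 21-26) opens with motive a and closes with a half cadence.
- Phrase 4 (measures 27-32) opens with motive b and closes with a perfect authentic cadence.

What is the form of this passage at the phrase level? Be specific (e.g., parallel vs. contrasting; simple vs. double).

repeated period

The cadence pattern HC–PAC–HC–PAC is weak–strong twice, and phrases 3–4 restate phrases 1–2: a period heard twice, not a double period (which would end weakly at phrase 2).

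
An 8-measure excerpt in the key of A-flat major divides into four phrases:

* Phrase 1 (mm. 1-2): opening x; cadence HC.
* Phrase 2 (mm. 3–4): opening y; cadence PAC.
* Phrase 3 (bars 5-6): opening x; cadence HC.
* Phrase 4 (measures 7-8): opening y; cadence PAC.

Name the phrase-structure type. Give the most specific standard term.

The cadence pattern HC–PAC–HC–PAC is weak–strong twice, and phrases 3–4 restate phrases 1–2: a period heard twice, not a double period (which would end weakly at phrase 2).

repeated period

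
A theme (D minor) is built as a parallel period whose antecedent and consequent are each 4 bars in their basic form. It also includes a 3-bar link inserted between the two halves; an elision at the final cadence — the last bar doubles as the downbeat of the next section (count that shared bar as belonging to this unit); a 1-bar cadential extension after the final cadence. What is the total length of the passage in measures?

Basic parallel period: 4 + 4 = 8 bars.
8 (basic form) + 3 (link) + 1 (cadential extension) = 12.
The elision shares a bar with the next section but does not change this unit's count.

12 measures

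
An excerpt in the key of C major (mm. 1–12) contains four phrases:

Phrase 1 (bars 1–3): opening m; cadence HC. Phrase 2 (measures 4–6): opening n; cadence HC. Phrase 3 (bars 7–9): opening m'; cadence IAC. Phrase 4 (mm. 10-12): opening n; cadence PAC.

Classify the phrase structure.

Four phrases in two halves: the first half (measures 1–6) ends with a half cadence, the second (measures 7–12) with a perfect authentic cadence — a large antecedent–consequent pair, i.e. a double period.
Phrase 3 begins with the same material as phrase 1, making it parallel.

parallel double period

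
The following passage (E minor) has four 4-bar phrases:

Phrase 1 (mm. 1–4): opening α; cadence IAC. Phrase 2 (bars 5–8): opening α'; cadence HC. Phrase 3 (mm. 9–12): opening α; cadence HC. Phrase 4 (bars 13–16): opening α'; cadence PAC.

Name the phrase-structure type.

parallel double period

Four phrases in two halves: the first half (measures 1–8) ends with a half cadence, the second (measures 9–16) with a perfect authentic cadence — a large antecedent–consequent pair, i.e. a double period.
Phrase 3 begins with the same material as phrase 1, making it parallel.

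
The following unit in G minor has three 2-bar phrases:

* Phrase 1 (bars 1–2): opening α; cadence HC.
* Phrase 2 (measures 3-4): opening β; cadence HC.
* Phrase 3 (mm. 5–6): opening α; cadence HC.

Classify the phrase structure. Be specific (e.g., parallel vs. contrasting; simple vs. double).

phrase group

The final phrase closes with a half cadence, which is not stronger than the preceding half cadence; the 3 phrases lack an overall antecedent–consequent design and so form a phrase group.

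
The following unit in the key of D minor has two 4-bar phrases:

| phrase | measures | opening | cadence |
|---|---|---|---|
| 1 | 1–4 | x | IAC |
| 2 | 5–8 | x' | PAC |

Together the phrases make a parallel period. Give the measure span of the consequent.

measures 5–8

The phrase ending with the weaker cadence (imperfect authentic cadence) is the antecedent; the one ending more conclusively (perfect authentic cadence) is the consequent. The consequent is measures 5–8.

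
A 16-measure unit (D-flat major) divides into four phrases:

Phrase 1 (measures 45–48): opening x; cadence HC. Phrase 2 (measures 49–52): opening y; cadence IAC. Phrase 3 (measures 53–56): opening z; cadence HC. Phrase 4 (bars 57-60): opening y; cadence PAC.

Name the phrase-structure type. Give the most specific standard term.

contrasting double period

Four phrases in two halves: the first half (measures 45-52) ends with an imperfect authentic cadence, the second (mm. 53-60) with a perfect authentic cadence — a large antecedent–consequent pair, i.e. a double period.
Phrase 3 begins with different material from phrase 1, making it contrasting.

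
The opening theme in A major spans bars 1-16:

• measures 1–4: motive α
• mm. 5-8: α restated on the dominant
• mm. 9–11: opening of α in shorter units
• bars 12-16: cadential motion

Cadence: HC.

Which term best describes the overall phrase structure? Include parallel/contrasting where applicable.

Basic idea (mm. 1–4) + its repetition (bars 5-8) form the presentation; fragmentation and cadence (measures 9–16) form the continuation — the 16-bar whole is a sentence.

sentence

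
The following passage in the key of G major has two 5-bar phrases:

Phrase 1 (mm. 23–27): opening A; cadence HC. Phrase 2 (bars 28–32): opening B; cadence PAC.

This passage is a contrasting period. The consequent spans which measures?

measures 28–32

The antecedent is the phrase ending with the weaker cadence (half cadence, phrase 1) and the consequent the one ending more conclusively (perfect authentic cadence, phrase 2); the consequent is mm. 28–32.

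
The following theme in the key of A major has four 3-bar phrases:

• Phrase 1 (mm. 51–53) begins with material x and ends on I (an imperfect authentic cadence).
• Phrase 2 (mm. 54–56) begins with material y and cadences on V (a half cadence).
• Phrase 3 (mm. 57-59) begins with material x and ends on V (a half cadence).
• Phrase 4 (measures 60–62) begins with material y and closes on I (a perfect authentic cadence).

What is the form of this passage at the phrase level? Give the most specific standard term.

Four phrases in two halves: the first half (mm. 51-56) ends with a half cadence, the second (mm. 57-62) with a perfect authentic cadence — a large antecedent–consequent pair, i.e. a double period.
Phrase 3 begins with the same material as phrase 1, making it parallel.

parallel double period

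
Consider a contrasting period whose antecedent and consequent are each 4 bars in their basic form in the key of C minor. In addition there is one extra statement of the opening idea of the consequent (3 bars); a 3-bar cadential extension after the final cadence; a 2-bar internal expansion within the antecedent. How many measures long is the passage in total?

16 measures

Basic contrasting period: 4 + 4 = 8 bars.
8 (basic form) + 3 (extra statement) + 3 (cadential extension) + 2 (internal expansion) = 16.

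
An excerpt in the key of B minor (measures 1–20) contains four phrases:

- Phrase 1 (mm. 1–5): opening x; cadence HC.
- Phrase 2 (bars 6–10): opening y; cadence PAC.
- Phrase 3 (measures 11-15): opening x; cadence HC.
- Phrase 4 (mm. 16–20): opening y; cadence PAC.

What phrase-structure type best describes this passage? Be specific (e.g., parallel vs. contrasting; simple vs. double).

The cadence pattern HC–PAC–HC–PAC is weak–strong twice, and phrases 3–4 restate phrases 1–2: a period heard twice, not a double period (which would end weakly at phrase 2).

repeated period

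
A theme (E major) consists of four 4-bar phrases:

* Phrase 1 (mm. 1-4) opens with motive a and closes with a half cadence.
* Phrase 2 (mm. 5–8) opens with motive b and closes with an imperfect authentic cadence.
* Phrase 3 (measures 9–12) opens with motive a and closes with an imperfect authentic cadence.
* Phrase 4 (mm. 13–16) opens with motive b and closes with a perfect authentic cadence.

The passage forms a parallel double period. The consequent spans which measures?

measures 9–16

In a double period the four phrases pair into a large antecedent (phrases 1–2, ending imperfect authentic cadence) and a large consequent (phrases 3–4, ending perfect authentic cadence). The consequent spans measures 9–16.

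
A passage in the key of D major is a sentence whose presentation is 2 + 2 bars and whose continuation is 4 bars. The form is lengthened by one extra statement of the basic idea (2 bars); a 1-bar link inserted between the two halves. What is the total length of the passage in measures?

11 measures

Basic sentence: 2 + 2 + 4 = 8 bars.
8 (basic form) + 2 (extra statement) + 1 (link) = 11.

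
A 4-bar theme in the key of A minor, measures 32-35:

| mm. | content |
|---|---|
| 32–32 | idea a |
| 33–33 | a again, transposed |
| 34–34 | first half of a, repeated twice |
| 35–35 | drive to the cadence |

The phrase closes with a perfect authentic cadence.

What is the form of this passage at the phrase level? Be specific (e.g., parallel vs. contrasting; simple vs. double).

Basic idea (measure 32) + its repetition (measure 33) form the presentation; fragmentation and cadence (bars 34-35) form the continuation — the 4-bar whole is a sentence.

sentence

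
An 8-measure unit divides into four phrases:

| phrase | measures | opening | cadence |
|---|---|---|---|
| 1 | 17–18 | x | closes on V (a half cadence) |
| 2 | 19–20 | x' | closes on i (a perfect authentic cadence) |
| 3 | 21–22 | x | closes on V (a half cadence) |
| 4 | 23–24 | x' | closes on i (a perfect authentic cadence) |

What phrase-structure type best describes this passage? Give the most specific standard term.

The cadence pattern HC–PAC–HC–PAC is weak–strong twice, and phrases 3–4 restate phrases 1–2: a period heard twice, not a double period (which would end weakly at phrase 2).

repeated period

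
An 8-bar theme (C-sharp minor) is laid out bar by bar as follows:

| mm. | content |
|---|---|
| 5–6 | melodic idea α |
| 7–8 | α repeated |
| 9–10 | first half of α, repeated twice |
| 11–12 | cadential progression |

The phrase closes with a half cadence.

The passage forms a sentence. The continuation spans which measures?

After the presentation (mm. 5–8), the continuation covers the fragmentation through the cadence: mm. 9–12.

measures 9–12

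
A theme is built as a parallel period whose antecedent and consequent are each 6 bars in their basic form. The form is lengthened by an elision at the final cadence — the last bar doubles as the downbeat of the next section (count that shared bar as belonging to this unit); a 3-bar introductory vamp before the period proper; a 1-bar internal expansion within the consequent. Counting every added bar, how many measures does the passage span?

Basic parallel period: 6 + 6 = 12 bars.
12 (basic form) + 3 (introduction) + 1 (internal expansion) = 16.
The elision shares a bar with the next section but does not change this unit's count.

16 measures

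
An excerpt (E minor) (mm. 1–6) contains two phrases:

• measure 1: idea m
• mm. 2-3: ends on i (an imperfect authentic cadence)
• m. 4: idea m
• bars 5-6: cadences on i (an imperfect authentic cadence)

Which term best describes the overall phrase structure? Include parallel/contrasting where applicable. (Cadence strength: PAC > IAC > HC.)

Both phrases have the same opening (m) and the same cadence (imperfect authentic cadence): the second is a restatement, not a consequent, so this is a repeated phrase rather than a period.

repeated phrase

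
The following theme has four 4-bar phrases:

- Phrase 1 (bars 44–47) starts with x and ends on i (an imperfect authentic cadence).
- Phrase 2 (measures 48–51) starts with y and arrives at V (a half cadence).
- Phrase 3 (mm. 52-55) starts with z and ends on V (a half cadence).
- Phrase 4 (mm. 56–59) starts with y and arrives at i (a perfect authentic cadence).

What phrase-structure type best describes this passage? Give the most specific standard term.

contrasting double period

Four phrases in two halves: the first half (mm. 44–51) ends with a half cadence, the second (mm. 52–59) with a perfect authentic cadence — a large antecedent–consequent pair, i.e. a double period.
Phrase 3 begins with different material from phrase 1, making it contrasting.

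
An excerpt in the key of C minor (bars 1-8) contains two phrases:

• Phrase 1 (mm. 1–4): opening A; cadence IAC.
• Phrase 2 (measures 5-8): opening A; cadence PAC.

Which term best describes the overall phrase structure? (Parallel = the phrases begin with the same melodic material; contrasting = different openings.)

Phrase 1 ends with an imperfect authentic cadence (weaker) and phrase 2 with a perfect authentic cadence (stronger): antecedent + consequent = a period.
The two phrases open with the same material (A / A), so the period is parallel.

parallel period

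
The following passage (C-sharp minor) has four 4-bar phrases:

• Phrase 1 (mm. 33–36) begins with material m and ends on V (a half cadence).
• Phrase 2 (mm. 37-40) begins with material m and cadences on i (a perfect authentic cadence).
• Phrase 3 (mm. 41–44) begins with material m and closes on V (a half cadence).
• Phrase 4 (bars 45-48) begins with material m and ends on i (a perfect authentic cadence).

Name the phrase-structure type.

repeated period

The cadence pattern HC–PAC–HC–PAC is weak–strong twice, and phrases 3–4 restate phrases 1–2: a period heard twice, not a double period (which would end weakly at phrase 2).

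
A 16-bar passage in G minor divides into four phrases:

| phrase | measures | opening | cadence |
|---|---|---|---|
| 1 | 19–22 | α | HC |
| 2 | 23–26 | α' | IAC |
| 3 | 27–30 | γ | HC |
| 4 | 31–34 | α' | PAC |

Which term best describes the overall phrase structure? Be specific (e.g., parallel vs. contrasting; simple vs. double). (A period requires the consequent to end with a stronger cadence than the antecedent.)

Four phrases in two halves: the first half (measures 19-26) ends with an imperfect authentic cadence, the second (mm. 27-34) with a perfect authentic cadence — a large antecedent–consequent pair, i.e. a double period.
Phrase 3 begins with different material from phrase 1, making it contrasting.

contrasting double period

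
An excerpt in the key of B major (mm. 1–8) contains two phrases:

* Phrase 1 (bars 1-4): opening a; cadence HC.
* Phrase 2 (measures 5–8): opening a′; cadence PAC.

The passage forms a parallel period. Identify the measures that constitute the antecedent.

The antecedent is the phrase ending with the weaker cadence (half cadence, phrase 1) and the consequent the one ending more conclusively (perfect authentic cadence, phrase 2); the antecedent is bars 1-4.

measures 1–4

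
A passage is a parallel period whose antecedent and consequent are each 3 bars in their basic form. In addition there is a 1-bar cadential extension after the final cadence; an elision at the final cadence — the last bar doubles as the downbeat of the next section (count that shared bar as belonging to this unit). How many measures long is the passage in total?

7 measures

Basic parallel period: 3 + 3 = 6 bars.
6 (basic form) + 1 (cadential extension) = 7.
The elision shares a bar with the next section but does not change this unit's count.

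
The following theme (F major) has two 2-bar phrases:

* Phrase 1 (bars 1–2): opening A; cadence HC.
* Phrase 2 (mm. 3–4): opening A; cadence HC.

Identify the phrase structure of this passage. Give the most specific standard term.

Both phrases have the same opening (A) and the same cadence (half cadence): the second is a restatement, not a consequent, so this is a repeated phrase rather than a period.

repeated phrase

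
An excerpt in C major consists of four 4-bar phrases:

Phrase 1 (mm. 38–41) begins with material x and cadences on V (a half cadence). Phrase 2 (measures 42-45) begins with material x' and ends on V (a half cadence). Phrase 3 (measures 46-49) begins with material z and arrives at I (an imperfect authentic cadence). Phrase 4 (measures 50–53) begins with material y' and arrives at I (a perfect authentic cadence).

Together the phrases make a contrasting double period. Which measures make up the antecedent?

measures 38–45

In a double period the first pair of phrases (ending half cadence) is the large antecedent and the second pair (ending perfect authentic cadence) is the large consequent; the antecedent is measures 38–45.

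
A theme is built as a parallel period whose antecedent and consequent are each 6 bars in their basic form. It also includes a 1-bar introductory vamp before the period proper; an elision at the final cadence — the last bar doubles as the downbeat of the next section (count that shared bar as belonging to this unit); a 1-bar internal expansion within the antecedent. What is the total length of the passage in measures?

Basic parallel period: 6 + 6 = 12 bars.
12 (basic form) + 1 (introduction) + 1 (internal expansion) = 14.
The elision shares a bar with the next section but does not change this unit's count.

14 measures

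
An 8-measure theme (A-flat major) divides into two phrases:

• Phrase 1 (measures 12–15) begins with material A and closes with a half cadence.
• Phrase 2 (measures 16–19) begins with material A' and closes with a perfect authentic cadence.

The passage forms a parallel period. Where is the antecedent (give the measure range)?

measures 12–15

The antecedent is the phrase ending with the weaker cadence (half cadence, phrase 1) and the consequent the one ending more conclusively (perfect authentic cadence, phrase 2); the antecedent is mm. 12-15.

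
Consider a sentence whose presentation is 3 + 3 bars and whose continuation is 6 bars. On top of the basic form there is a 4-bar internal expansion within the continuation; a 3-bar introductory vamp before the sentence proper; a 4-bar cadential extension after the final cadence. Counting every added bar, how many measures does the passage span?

Basic sentence: 3 + 3 + 6 = 12 bars.
12 (basic form) + 4 (internal expansion) + 3 (introduction) + 4 (cadential extension) = 23.

23 measures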